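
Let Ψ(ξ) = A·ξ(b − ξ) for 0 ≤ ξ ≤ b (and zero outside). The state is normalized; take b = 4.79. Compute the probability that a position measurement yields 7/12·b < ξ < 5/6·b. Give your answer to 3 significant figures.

P ≈ 0.311

The probability is P = ∫ |Ψ|² dξ over [7/12·b, 5/6·b].
The normalization integral ∫|Ψ|²dξ over the whole domain equals b^5/30·A², and A² cancels in the ratio.
In terms of u = ξ/b (A² and the length scale cancel between numerator and denominator), P = [∫_{7/12}^{5/6} u^2·(1 - u)^2 du] / [∫_{0}^{1} u^2·(1 - u)^2 du].
Using ∫ u^2·(1 - u)^2 du = u^3·(6·u^2 - 15·u + 10)/30, the numerator is ≈ 0.010371 and the denominator is 1/30.
Taking the ratio, P = 0.3111.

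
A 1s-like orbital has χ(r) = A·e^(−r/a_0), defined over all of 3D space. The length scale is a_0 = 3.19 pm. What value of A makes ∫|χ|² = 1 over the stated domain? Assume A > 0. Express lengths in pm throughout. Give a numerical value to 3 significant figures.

We need A² ∫|f|² 4πr² dr = 1, taking the integral from 0 to ∞.
With χ = A·e^(−r/a_0), the integral evaluates to A²·[π·a_0^3].
Setting this equal to 1 gives A² = 1/(π·a_0^3).
Substituting a_0 = 3.19 gives A² = 0.009806, so A = 0.09902.

A ≈ 0.0990 pm^(-3/2)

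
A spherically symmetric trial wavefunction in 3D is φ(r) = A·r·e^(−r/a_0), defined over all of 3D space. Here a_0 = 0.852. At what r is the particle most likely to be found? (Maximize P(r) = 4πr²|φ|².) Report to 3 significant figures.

The maximum of P(r) = 4πr²|φ|² occurs where its derivative vanishes.
This gives r = 2·a_0.
With a_0 = 0.852, the most probable radial distance is 1.704.

r ≈ 1.70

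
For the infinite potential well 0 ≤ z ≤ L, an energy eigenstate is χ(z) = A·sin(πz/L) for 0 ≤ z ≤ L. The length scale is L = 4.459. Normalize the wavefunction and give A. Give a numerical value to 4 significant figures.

Require ∫ |χ|² dz = 1 over the whole domain.
With ∫₀^L sin²(nπz/L) dz = L/2, ∫|χ|² dz = A²·(L/2).
So A² = (L/2)^(−1).
Substituting L = 4.459 gives A² = 0.44853, so A = 0.66972.

A ≈ 0.6697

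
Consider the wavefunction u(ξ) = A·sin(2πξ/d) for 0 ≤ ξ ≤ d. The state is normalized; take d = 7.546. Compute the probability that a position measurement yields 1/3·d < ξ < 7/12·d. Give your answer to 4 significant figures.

|u|² is the probability density, so P = ∫_{1/3·d}^{7/12·d} |u|² dξ.
With A² fixed by ∫|u|² = 1, i.e. A² = (d/2)^(−1), substitute and integrate.
In terms of t = ξ/d (A² and the length scale cancel between numerator and denominator), P = [∫_{1/3}^{7/12} sin(2·π·t)^2 dt] / [∫_{0}^{1} sin(2·π·t)^2 dt].
An antiderivative of sin(2·π·t)^2 is t/2 - sin(4·π·t)/(8·π); evaluating from 1/3 to 7/12 gives -√(3)/(8·π) + 1/8, while the full integral is 1/2.
This works out to P = (π - √(3))/(4·π).

P ≈ 0.1122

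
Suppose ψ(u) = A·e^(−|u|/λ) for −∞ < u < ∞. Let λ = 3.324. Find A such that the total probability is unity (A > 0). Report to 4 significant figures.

A ≈ 0.5485

We need A² ∫|f|² du = 1, taking the integral from −∞ to ∞.
∫|ψ|² du = A²·(λ).
Hence A² = 1/[λ].
With λ = 3.324: A² = 0.30084 and A = 0.54849.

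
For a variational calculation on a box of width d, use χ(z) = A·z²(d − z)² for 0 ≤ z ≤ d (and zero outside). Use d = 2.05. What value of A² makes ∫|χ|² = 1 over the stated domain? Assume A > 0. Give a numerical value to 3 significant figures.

A^2 ≈ 0.985

Require ∫ |χ|² dz = 1 over the whole domain.
The integral (without the A² prefactor) comes out to d^9/630.
Plugging in d = 2.05 yields A = 0.9926.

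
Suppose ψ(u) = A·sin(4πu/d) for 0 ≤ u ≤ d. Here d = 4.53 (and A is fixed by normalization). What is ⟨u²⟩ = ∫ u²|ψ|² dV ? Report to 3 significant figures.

⟨u^2⟩ ≈ 6.78

⟨u²⟩ = ∫ u^2 |ψ|² du over the full domain.
With ∫₀^d sin²(nπu/d) du = d/2, since the A² factors cancel between numerator and denominator, ⟨u²⟩ = -d^2/(32·π^2) + d^2/3.
Putting d = 4.53 gives 6.775.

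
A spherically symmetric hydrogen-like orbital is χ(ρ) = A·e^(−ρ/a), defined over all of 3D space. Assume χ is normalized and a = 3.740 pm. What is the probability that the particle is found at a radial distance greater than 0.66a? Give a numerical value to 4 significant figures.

Integrate the radial probability density 4πρ²|χ|² over ρ > 0.66a.
The full normalization integral is A²·[π·a^3] = 1, fixing A².
In terms of u = ρ/a (A², 4π and the length scale all cancel between numerator and denominator), P = [∫_{0.66}^{∞} u^2·e^(-2·u) du] / [∫_{0}^{∞} u^2·e^(-2·u) du].
With ∫ u^2·e^(-2·u) du = -(2·u^2 + 2·u + 1)·e^(-2·u)/4 + C, the region integral is 3989·e^(-33/25)/5000 and the full one is 1/4.
Taking the ratio yields P = 0.85248.

P ≈ 0.8525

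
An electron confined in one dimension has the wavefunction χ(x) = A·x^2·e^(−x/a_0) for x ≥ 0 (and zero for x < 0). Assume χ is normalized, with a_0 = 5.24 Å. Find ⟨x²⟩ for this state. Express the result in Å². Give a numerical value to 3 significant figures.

⟨x^2⟩ ≈ 206 Å^2

By definition ⟨x²⟩ = ∫ x^2 |χ(x)|² dx.
The ratio of the moment integral to the normalization integral gives ⟨x²⟩ = 15·a_0^2/2.
With a_0 = 5.24, ⟨x^2⟩ = 205.9.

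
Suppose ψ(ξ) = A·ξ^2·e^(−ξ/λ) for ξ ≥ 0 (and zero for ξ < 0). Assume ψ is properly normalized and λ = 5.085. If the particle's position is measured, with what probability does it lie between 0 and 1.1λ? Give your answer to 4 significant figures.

P ≈ 0.07250

|ψ|² is the probability density, so P = ∫_{0}^{1.1λ} |ψ|² dξ.
With A² fixed by ∫|ψ|² = 1, i.e. A² = (3·λ^5/4)^(−1), substitute and integrate.
Let u = ξ/λ; then A² and the length scale cancel, so P = ∫_{0}^{1.1} u^4·e^(-2·u) du ÷ ∫_{0}^{∞} u^4·e^(-2·u) du.
With ∫ u^4·e^(-2·u) du = -(u^4/2 + u^3 + 3·u^2/2 + 3·u/2 + 3/4)·e^(-2·u) + C, the region integral is ≈ 0.0543722 and the full one is 3/4.
The result is P = 0.072496.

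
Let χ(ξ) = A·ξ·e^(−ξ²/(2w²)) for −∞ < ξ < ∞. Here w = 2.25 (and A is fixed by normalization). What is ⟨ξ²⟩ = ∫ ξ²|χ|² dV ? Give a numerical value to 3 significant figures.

⟨ξ^2⟩ ≈ 7.59

⟨ξ²⟩ = ∫ ξ^2 |χ|² dξ over the full domain.
The ratio of the moment integral to the normalization integral gives ⟨ξ²⟩ = 3·w^2/2.
With w = 2.25, ⟨ξ^2⟩ = 7.594.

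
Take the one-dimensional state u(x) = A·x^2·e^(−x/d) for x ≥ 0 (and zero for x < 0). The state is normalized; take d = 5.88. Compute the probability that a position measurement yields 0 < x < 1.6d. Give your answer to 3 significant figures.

P ≈ 0.219

|u|² is the probability density, so P = ∫_{0}^{1.6d} |u|² dx.
The normalization integral ∫|u|²dx over the whole domain equals 3·d^5/4·A², and A² cancels in the ratio.
Substituting t = x/d, A² and the length scale cancel in the ratio: P = ∫_{0}^{1.6} t^4·e^(-2·t) dt / ∫_{0}^{∞} t^4·e^(-2·t) dt.
An antiderivative of t^4·e^(-2·t) is -(t^4/2 + t^3 + 3·t^2/2 + 3·t/2 + 3/4)·e^(-2·t); evaluating from 0 to 1.6 gives ≈ 0.16454, while the full integral is 3/4.
Evaluating gives P = 0.2194.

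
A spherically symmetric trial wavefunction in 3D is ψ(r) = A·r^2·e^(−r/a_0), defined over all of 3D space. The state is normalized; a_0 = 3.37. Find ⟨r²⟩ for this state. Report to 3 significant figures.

⟨r^2⟩ ≈ 159

⟨r²⟩ = ∫ r^2 |ψ|² 4πr² dr over the full domain.
With ∫₀^∞ r^8 e^(−αr) dr = 8!/α^9, the ratio of the moment integral to the normalization integral gives ⟨r²⟩ = 14·a_0^2.
Putting a_0 = 3.37 gives 159.0.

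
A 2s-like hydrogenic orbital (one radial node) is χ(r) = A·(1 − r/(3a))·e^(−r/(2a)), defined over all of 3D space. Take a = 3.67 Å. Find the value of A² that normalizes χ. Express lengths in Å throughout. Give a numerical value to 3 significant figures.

A^2 ≈ 0.00241 Å^(-3)

We need A² ∫|f|² 4πr² dr = 1, taking the integral from 0 to ∞.
The angular integral contributes 4π, leaving ∫₀^∞ r²|χ|² dr.
Recall ∫₀^∞ r^m e^(−r/β) dr = m!·β^(m+1), carrying out the integral gives A² · 8·π·a^3/3.
Hence A² = 1/[8·π·a^3/3].
With a = 3.67: A² = 0.002415 and A = 0.04914.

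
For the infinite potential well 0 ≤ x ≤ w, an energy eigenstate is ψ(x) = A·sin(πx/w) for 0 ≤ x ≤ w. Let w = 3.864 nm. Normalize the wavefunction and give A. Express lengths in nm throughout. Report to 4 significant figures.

We need A² ∫|f|² dx = 1, taking the integral from 0 to w.
The integral (without the A² prefactor) comes out to w/2.
So A² = (w/2)^(−1).
With w = 3.864: A² = 0.51760 and A = 0.71944.

A ≈ 0.7194 nm^(-1/2)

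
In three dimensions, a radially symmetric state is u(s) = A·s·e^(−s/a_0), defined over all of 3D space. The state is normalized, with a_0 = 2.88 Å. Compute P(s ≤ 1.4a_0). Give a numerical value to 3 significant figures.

P = ∫ |u|² 4πs² ds over s ≤ 1.4a_0.
The full normalization integral is A²·[3·π·a_0^5] = 1, fixing A².
Let t = s/a_0; then A², 4π and the length scale all cancel, so P = ∫_{0}^{1.4} t^4·e^(-2·t) dt ÷ ∫_{0}^{∞} t^4·e^(-2·t) dt.
Using ∫ t^4·e^(-2·t) dt = -(t^4/2 + t^3 + 3·t^2/2 + 3·t/2 + 3/4)·e^(-2·t), the numerator is ≈ 0.11424 and the denominator is 3/4.
The region integral divided by the full integral gives P = 0.1523.

P ≈ 0.152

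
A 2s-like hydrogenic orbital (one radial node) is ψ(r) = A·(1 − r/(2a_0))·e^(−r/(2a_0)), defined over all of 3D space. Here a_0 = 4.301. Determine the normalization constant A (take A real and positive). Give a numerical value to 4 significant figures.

A ≈ 0.02236

Normalization requires ∫|ψ|² 4πr² dr = 1, integrated from 0 to ∞.
The angular integral contributes 4π, leaving ∫₀^∞ r²|ψ|² dr.
Using ∫₀^∞ rⁿ e^(−αr) dr = n!/αⁿ⁺¹, the integral (without the A² prefactor) comes out to 8·π·a_0^3.
So A² = (8·π·a_0^3)^(−1).
With a_0 = 4.301: A² = 0.00050009 and A = 0.022363.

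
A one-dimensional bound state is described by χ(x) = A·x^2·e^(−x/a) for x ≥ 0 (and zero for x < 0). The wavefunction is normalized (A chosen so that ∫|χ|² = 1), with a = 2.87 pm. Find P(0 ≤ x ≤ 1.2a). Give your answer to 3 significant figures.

The probability is P = ∫ |χ|² dx over [0, 1.2a].
With A² fixed by ∫|χ|² = 1, i.e. A² = (3·a^5/4)^(−1), substitute and integrate.
In terms of u = x/a (A² and the length scale cancel between numerator and denominator), P = [∫_{0}^{1.2} u^4·e^(-2·u) du] / [∫_{0}^{∞} u^4·e^(-2·u) du].
Using ∫ u^4·e^(-2·u) du = -(u^4/2 + u^3 + 3·u^2/2 + 3·u/2 + 3/4)·e^(-2·u), the numerator is ≈ 0.071901 and the denominator is 3/4.
Taking the ratio, P = 0.09587.

P ≈ 0.0959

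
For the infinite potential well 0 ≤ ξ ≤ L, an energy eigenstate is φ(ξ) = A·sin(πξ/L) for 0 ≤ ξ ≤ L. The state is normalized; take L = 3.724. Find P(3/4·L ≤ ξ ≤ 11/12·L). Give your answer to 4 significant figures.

P ≈ 0.08709

|φ|² is the probability density, so P = ∫_{3/4·L}^{11/12·L} |φ|² dξ.
The normalization integral ∫|φ|²dξ over the whole domain equals L/2·A², and A² cancels in the ratio.
Let u = ξ/L; then A² and the length scale cancel, so P = ∫_{3/4}^{11/12} sin(π·u)^2 du ÷ ∫_{0}^{1} sin(π·u)^2 du.
With ∫ sin(π·u)^2 du = u/2 - sin(2·π·u)/(4·π) + C, the region integral is 1/12 - 1/(8·π) and the full one is 1/2.
Taking the ratio, P = (-3 + 2·π)/(12·π).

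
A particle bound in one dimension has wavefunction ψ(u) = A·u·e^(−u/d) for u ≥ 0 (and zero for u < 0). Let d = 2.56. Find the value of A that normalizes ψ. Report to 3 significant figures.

A ≈ 0.488

Normalization requires ∫|ψ|² du = 1, integrated from 0 to ∞.
Using ∫₀^∞ uⁿ e^(−αu) du = n!/αⁿ⁺¹, the integral (without the A² prefactor) comes out to d^3/4.
Substituting d = 2.56 gives A² = 0.2384, so A = 0.4883.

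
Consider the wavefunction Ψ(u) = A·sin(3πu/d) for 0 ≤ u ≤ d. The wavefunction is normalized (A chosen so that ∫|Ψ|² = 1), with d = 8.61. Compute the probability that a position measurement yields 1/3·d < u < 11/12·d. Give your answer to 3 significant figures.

|Ψ|² is the probability density, so P = ∫_{1/3·d}^{11/12·d} |Ψ|² du.
With A² fixed by ∫|Ψ|² = 1, i.e. A² = (d/2)^(−1), substitute and integrate.
Substituting t = u/d, A² and the length scale cancel in the ratio: P = ∫_{1/3}^{11/12} sin(3·π·t)^2 dt / ∫_{0}^{1} sin(3·π·t)^2 dt.
An antiderivative of sin(3·π·t)^2 is t/2 - sin(6·π·t)/(12·π); evaluating from 1/3 to 11/12 gives 1/(12·π) + 7/24, while the full integral is 1/2.
This works out to P = (2 + 7·π)/(12·π).

P ≈ 0.636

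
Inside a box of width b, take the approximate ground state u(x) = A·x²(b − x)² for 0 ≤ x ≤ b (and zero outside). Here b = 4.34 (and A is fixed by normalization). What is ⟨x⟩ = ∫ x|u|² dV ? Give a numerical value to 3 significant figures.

⟨x⟩ = ∫ x |u|² dx over the full domain.
Expanding the polynomial and integrating term by term, evaluating both integrals, ⟨x⟩ = b/2.
With b = 4.34, ⟨x⟩ = 2.170.

⟨x⟩ ≈ 2.17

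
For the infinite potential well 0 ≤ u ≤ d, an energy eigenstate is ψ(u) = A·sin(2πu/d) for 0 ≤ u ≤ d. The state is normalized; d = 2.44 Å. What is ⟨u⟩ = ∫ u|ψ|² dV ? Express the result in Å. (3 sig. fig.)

⟨u⟩ ≈ 1.22 Å

⟨u⟩ = ∫ u |ψ|² du over the full domain.
Since the A² factors cancel between numerator and denominator, ⟨u⟩ = d/2.
With d = 2.44, ⟨u⟩ = 1.220.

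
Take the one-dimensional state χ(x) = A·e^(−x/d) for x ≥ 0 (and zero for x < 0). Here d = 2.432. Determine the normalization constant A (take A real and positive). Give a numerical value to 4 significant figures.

Require ∫ |χ|² dx = 1 over the whole domain.
Using ∫₀^∞ xⁿ e^(−αx) dx = n!/αⁿ⁺¹, the integral (without the A² prefactor) comes out to d/2.
Setting this equal to 1 gives A² = 1/(d/2).
Substituting d = 2.432 gives A² = 0.82237, so A = 0.90685.

A ≈ 0.9068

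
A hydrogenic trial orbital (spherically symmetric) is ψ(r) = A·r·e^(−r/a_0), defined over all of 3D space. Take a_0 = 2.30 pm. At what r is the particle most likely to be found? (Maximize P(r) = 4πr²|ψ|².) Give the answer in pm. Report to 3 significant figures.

Set d/dr [P(r) = 4πr²|ψ|²] = 0 and solve for r > 0.
This gives r = 2·a_0.
With a_0 = 2.30, the most probable radial distance is 4.600 pm.

r ≈ 4.60 pm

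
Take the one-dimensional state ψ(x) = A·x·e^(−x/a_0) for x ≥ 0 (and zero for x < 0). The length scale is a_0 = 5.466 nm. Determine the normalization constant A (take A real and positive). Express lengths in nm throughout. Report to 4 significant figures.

Require ∫ |ψ|² dx = 1 over the whole domain.
Carrying out the integral gives A² · a_0^3/4.
Hence A² = 1/[a_0^3/4].
Substituting a_0 = 5.466 gives A² = 0.024494, so A = 0.15650.

A ≈ 0.1565 nm^(-3/2)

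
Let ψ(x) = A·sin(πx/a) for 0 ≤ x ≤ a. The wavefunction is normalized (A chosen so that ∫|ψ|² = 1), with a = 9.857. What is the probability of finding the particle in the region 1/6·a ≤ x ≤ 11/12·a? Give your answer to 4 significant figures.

The probability is P = ∫ |ψ|² dx over [1/6·a, 11/12·a].
With A² fixed by ∫|ψ|² = 1, i.e. A² = (a/2)^(−1), substitute and integrate.
In terms of u = x/a (A² and the length scale cancel between numerator and denominator), P = [∫_{1/6}^{11/12} sin(π·u)^2 du] / [∫_{0}^{1} sin(π·u)^2 du].
An antiderivative of sin(π·u)^2 is u/2 - sin(2·π·u)/(4·π); evaluating from 1/6 to 11/12 gives 1/(8·π) + √(3)/(8·π) + 3/8, while the full integral is 1/2.
Evaluating gives P = (1 + √(3) + 3·π)/(4·π).

P ≈ 0.9674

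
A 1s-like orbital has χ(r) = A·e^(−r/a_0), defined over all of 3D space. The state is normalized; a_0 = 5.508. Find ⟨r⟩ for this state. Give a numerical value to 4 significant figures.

By definition ⟨r⟩ = ∫ r |χ(r)|² 4πr² dr.
Recall ∫₀^∞ r^m e^(−r/β) dr = m!·β^(m+1), the ratio of the moment integral to the normalization integral gives ⟨r⟩ = 3·a_0/2.
With a_0 = 5.508, ⟨r⟩ = 8.2620.

⟨r⟩ ≈ 8.262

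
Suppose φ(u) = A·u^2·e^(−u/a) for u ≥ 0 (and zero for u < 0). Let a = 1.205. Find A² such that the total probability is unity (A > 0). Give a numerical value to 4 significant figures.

Normalization requires ∫|φ|² du = 1, integrated from 0 to ∞.
With ∫₀^∞ u^4 e^(−αu) du = 4!/α^5, ∫|φ|² du = A²·(3·a^5/4).
Setting this equal to 1 gives A² = 1/(3·a^5/4).
Plugging in a = 1.205 yields A = 0.72444.

A^2 ≈ 0.5248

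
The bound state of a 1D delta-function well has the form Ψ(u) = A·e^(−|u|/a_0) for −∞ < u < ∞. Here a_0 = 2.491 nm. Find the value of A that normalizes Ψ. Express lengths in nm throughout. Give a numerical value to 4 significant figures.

We need A² ∫|f|² du = 1, taking the integral from −∞ to ∞.
With Ψ = A·e^(−|u|/a_0), the integral evaluates to A²·[a_0].
So A² = (a_0)^(−1).
With a_0 = 2.491: A² = 0.40145 and A = 0.63360.

A ≈ 0.6336 nm^(-1/2)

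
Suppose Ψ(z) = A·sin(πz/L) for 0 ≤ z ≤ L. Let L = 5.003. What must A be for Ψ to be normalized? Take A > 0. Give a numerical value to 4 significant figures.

Require ∫ |Ψ|² dz = 1 over the whole domain.
Using sin²θ = (1 − cos 2θ)/2, carrying out the integral gives A² · L/2.
Setting this equal to 1 gives A² = 1/(L/2).
Substituting L = 5.003 gives A² = 0.39976, so A = 0.63227.

A ≈ 0.6323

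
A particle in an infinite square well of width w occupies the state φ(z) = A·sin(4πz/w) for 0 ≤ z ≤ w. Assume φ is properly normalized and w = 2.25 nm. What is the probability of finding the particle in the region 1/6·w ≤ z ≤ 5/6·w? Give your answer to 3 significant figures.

|φ|² is the probability density, so P = ∫_{1/6·w}^{5/6·w} |φ|² dz.
With A² fixed by ∫|φ|² = 1, i.e. A² = (w/2)^(−1), substitute and integrate.
Substituting u = z/w, A² and the length scale cancel in the ratio: P = ∫_{1/6}^{5/6} sin(4·π·u)^2 du / ∫_{0}^{1} sin(4·π·u)^2 du.
An antiderivative of sin(4·π·u)^2 is u/2 - sin(4·π·u)·cos(4·π·u)/(8·π); evaluating from 1/6 to 5/6 gives -√(3)/(16·π) + 1/3, while the full integral is 1/2.
This works out to P = -√(3)/(8·π) + 2/3.

P ≈ 0.598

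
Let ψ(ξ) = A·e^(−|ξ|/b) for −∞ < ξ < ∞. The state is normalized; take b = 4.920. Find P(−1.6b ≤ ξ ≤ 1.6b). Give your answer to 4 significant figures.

P = ∫_{−1.6b}^{1.6b} |ψ(ξ)|² dξ.
The normalization integral ∫|ψ|²dξ over the whole domain equals b·A², and A² cancels in the ratio.
By symmetry take twice the ξ ≥ 0 contribution in numerator and denominator; the 2's cancel. Substituting u = ξ/b, A² and the length scale cancel in the ratio: P = ∫_{0}^{1.6} e^(-2·u) du / ∫_{0}^{∞} e^(-2·u) du.
With ∫ e^(-2·u) du = -e^(-2·u)/2 + C, the region integral is 1/2 - e^(-16/5)/2 and the full one is 1/2.
Evaluating gives P = 0.95924.

P ≈ 0.9592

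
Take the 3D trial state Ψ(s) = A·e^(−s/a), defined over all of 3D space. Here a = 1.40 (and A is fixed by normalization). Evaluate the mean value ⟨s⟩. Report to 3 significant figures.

⟨s⟩ ≈ 2.10

By definition ⟨s⟩ = ∫ s |Ψ(s)|² 4πs² ds.
With ∫₀^∞ s^3 e^(−αs) ds = 3!/α^4, the ratio of the moment integral to the normalization integral gives ⟨s⟩ = 3·a/2.
Putting a = 1.40 gives 2.100.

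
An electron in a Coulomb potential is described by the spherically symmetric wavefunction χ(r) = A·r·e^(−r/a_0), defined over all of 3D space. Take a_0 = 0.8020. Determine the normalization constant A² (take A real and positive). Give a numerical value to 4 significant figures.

A^2 ≈ 0.3198

Normalization requires ∫|χ|² 4πr² dr = 1, integrated from 0 to ∞.
∫|χ|² 4πr² dr = A²·(3·π·a_0^5).
Setting this equal to 1 gives A² = 1/(3·π·a_0^5).
Substituting a_0 = 0.8020 gives A² = 0.31978, so A = 0.56549.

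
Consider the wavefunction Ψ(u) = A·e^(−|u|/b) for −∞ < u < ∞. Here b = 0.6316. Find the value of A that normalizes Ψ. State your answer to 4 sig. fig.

Require ∫ |Ψ|² du = 1 over the whole domain.
Recall ∫₀^∞ u^m e^(−u/β) du = m!·β^(m+1), the integral (without the A² prefactor) comes out to b.
With b = 0.6316: A² = 1.5833 and A = 1.2583.

A ≈ 1.258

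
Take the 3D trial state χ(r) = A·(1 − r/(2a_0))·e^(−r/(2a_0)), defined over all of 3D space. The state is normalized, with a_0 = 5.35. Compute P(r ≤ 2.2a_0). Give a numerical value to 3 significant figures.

P = ∫ |χ|² 4πr² dr over r ≤ 2.2a_0.
Normalization gives A² = 1/(8·π·a_0^3).
Let u = r/a_0; then A², 4π and the length scale all cancel, so P = ∫_{0}^{2.2} u^2·(1 - u/2)^2·e^(-u) du ÷ ∫_{0}^{∞} u^2·(1 - u/2)^2·e^(-u) du.
An antiderivative of u^2·(1 - u/2)^2·e^(-u) is -(u^4/4 + u^2 + 2·u + 2)·e^(-u); evaluating from 0 to 2.2 gives ≈ 0.10566, while the full integral is 2.
Taking the ratio yields P = 0.05283.

P ≈ 0.0528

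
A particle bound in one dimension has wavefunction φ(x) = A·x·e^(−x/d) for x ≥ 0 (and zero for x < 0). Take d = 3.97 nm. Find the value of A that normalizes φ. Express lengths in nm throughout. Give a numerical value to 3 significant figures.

The normalization condition is ∫|φ|² dx = 1 from 0 to ∞.
Using ∫₀^∞ xⁿ e^(−αx) dx = n!/αⁿ⁺¹, carrying out the integral gives A² · d^3/4.
So A² = (d^3/4)^(−1).
Substituting d = 3.97 gives A² = 0.06393, so A = 0.2528.

A ≈ 0.253 nm^(-3/2)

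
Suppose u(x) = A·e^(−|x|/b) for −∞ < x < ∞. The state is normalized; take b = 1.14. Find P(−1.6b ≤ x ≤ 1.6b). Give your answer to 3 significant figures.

P ≈ 0.959

P = ∫_{−1.6b}^{1.6b} |u(x)|² dx.
Since A² = 1/(b), this is the region integral divided by the full normalization integral.
By symmetry take twice the x ≥ 0 contribution in numerator and denominator; the 2's cancel. Substituting t = x/b, A² and the length scale cancel in the ratio: P = ∫_{0}^{1.6} e^(-2·t) dt / ∫_{0}^{∞} e^(-2·t) dt.
Using ∫ e^(-2·t) dt = -e^(-2·t)/2, the numerator is 1/2 - e^(-16/5)/2 and the denominator is 1/2.
Evaluating gives P = 0.9592.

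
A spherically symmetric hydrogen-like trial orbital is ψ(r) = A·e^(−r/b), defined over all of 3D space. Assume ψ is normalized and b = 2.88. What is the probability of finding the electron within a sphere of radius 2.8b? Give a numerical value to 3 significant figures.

With dV = 4πr²dr, the probability is ∫|ψ|² dV over r ≤ 2.8b.
The full normalization integral is A²·[π·b^3] = 1, fixing A².
In terms of u = r/b (A², 4π and the length scale all cancel between numerator and denominator), P = [∫_{0}^{2.8} u^2·e^(-2·u) du] / [∫_{0}^{∞} u^2·e^(-2·u) du].
An antiderivative of u^2·e^(-2·u) is -(2·u^2 + 2·u + 1)·e^(-2·u)/4; evaluating from 0 to 2.8 gives 1/4 - 557·e^(-28/5)/100, while the full integral is 1/4.
This evaluates to P = 0.9176.

P ≈ 0.918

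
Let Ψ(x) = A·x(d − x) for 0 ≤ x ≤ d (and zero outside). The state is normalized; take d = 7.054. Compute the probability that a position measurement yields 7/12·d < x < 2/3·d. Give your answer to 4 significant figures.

|Ψ|² is the probability density, so P = ∫_{7/12·d}^{2/3·d} |Ψ|² dx.
The normalization integral ∫|Ψ|²dx over the whole domain equals d^5/30·A², and A² cancels in the ratio.
In terms of u = x/d (A² and the length scale cancel between numerator and denominator), P = [∫_{7/12}^{2/3} u^2·(1 - u)^2 du] / [∫_{0}^{1} u^2·(1 - u)^2 du].
With ∫ u^2·(1 - u)^2 du = u^3·(6·u^2 - 15·u + 10)/30 + C, the region integral is ≈ 0.00455810 and the full one is 1/30.
This works out to P = 0.13674.

P ≈ 0.1367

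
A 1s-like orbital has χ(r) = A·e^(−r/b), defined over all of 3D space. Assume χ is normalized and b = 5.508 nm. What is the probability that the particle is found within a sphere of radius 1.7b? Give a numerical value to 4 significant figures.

P = ∫ |χ|² 4πr² dr over r ≤ 1.7b.
The full normalization integral is A²·[π·b^3] = 1, fixing A².
Substituting u = r/b, A², 4π and the length scale all cancel in the ratio: P = ∫_{0}^{1.7} u^2·e^(-2·u) du / ∫_{0}^{∞} u^2·e^(-2·u) du.
With ∫ u^2·e^(-2·u) du = -(2·u^2 + 2·u + 1)·e^(-2·u)/4 + C, the region integral is 1/4 - 509·e^(-17/5)/200 and the full one is 1/4.
The region integral divided by the full integral gives P = 0.66026.

P ≈ 0.6603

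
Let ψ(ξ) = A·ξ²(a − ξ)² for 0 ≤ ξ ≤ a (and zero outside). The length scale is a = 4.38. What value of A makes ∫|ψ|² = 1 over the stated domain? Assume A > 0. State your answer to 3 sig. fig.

We need A² ∫|f|² dξ = 1, taking the integral from 0 to a.
With ψ = A·ξ²(a − ξ)², the integral evaluates to A²·[a^9/630].
Setting this equal to 1 gives A² = 1/(a^9/630).
With a = 4.38: A² = 0.001062 and A = 0.03259.

A ≈ 0.0326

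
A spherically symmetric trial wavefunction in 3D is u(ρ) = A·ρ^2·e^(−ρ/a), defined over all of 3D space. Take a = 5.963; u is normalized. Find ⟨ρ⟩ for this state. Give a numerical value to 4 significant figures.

⟨ρ⟩ ≈ 20.87

By definition ⟨ρ⟩ = ∫ ρ |u(ρ)|² 4πρ² dρ.
With ∫₀^∞ ρ^7 e^(−αρ) dρ = 7!/α^8, evaluating both integrals, ⟨ρ⟩ = 7·a/2.
Putting a = 5.963 gives 20.871.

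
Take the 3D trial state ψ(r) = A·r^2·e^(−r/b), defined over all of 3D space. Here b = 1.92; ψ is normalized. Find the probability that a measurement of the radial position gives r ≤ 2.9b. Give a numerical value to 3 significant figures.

Integrate the radial probability density 4πr²|ψ|² over r ≤ 2.9b.
Normalization gives A² = 1/(45·π·b^7/2).
Let u = r/b; then A², 4π and the length scale all cancel, so P = ∫_{0}^{2.9} u^6·e^(-2·u) du ÷ ∫_{0}^{∞} u^6·e^(-2·u) du.
An antiderivative of u^6·e^(-2·u) is -(4·u^6 + 12·u^5 + 30·u^4 + 60·u^3 + 90·u^2 + 90·u + 45)·e^(-2·u)/8; evaluating from 0 to 2.9 gives ≈ 2.0340, while the full integral is 45/8.
This evaluates to P = 0.3616.

P ≈ 0.362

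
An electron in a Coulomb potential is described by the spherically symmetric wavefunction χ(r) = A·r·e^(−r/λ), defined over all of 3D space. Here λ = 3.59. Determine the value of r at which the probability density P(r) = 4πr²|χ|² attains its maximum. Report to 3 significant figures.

r ≈ 7.18

Differentiate P(r) = 4πr²|χ|² with respect to r and set to zero.
Solving yields r = 2·λ.
With λ = 3.59, the most probable radial distance is 7.180.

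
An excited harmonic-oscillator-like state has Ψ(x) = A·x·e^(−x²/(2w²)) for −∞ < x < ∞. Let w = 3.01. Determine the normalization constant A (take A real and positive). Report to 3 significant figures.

We need A² ∫|f|² dx = 1, taking the integral from −∞ to ∞.
With ∫_{−∞}^{∞} x^(2m) e^(−αx²) dx = (2m−1)!!·√π / (2^m α^(m+1/2)), the integral (without the A² prefactor) comes out to √(π)·w^3/2.
So A² = (√(π)·w^3/2)^(−1).
Substituting w = 3.01 gives A² = 0.04138, so A = 0.2034.

A ≈ 0.203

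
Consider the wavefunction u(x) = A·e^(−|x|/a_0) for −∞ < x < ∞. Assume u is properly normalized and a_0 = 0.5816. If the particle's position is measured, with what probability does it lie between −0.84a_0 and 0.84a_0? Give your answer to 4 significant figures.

The probability is P = ∫ |u|² dx over [−0.84a_0, 0.84a_0].
Since A² = 1/(a_0), this is the region integral divided by the full normalization integral.
By symmetry take twice the x ≥ 0 contribution in numerator and denominator; the 2's cancel. Let t = x/a_0; then A² and the length scale cancel, so P = ∫_{0}^{0.84} e^(-2·t) dt ÷ ∫_{0}^{∞} e^(-2·t) dt.
Using ∫ e^(-2·t) dt = -e^(-2·t)/2, the numerator is 1/2 - e^(-42/25)/2 and the denominator is 1/2.
The result is P = 0.81363.

P ≈ 0.8136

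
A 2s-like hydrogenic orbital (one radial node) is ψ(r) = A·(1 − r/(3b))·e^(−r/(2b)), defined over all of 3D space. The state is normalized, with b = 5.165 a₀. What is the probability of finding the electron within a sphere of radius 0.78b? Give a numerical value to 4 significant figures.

P = ∫ |ψ|² 4πr² dr over r ≤ 0.78b.
Normalization gives A² = 1/(8·π·b^3/3).
In terms of u = r/b (A², 4π and the length scale all cancel between numerator and denominator), P = [∫_{0}^{0.78} u^2·(1 - u/3)^2·e^(-u) du] / [∫_{0}^{∞} u^2·(1 - u/3)^2·e^(-u) du].
With ∫ u^2·(1 - u/3)^2·e^(-u) du = (-u^4 + 2·u^3 - 3·u^2 - 6·u - 6)·e^(-u)/9 + C, the region integral is ≈ 0.0592152 and the full one is 2/3.
This evaluates to P = 0.088823.

P ≈ 0.08882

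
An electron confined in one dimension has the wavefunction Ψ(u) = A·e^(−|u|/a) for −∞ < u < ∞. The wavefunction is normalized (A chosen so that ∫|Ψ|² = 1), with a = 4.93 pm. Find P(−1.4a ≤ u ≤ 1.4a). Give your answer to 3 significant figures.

P ≈ 0.939

P = ∫_{−1.4a}^{1.4a} |Ψ(u)|² du.
With A² fixed by ∫|Ψ|² = 1, i.e. A² = (a)^(−1), substitute and integrate.
Both integrals are even about u = 0, so only the u ≥ 0 halves are needed (the factors of 2 cancel). Let t = u/a; then A² and the length scale cancel, so P = ∫_{0}^{1.4} e^(-2·t) dt ÷ ∫_{0}^{∞} e^(-2·t) dt.
An antiderivative of e^(-2·t) is -e^(-2·t)/2; evaluating from 0 to 1.4 gives 1/2 - e^(-14/5)/2, while the full integral is 1/2.
Evaluating gives P = 0.9392.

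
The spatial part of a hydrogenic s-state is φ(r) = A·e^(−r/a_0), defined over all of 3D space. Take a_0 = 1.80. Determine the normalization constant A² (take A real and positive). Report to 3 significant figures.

A^2 ≈ 0.0546

Normalization requires ∫|φ|² 4πr² dr = 1, integrated from 0 to ∞.
∫|φ|² 4πr² dr = A²·(π·a_0^3).
Substituting a_0 = 1.80 gives A² = 0.05458, so A = 0.2336.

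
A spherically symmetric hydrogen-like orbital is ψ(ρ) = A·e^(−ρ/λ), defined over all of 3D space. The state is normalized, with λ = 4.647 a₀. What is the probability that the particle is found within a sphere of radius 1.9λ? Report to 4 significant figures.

With dV = 4πρ²dρ, the probability is ∫|ψ|² dV over ρ ≤ 1.9λ.
The full normalization integral is A²·[π·λ^3] = 1, fixing A².
In terms of u = ρ/λ (A², 4π and the length scale all cancel between numerator and denominator), P = [∫_{0}^{1.9} u^2·e^(-2·u) du] / [∫_{0}^{∞} u^2·e^(-2·u) du].
Using ∫ u^2·e^(-2·u) du = -(2·u^2 + 2·u + 1)·e^(-2·u)/4, the numerator is 1/4 - 601·e^(-19/5)/200 and the denominator is 1/4.
The region integral divided by the full integral gives P = 0.73110.

P ≈ 0.7311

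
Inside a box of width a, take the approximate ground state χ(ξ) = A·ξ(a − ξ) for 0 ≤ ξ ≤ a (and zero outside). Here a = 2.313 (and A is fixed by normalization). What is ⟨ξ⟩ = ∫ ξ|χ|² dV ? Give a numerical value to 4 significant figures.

⟨ξ⟩ ≈ 1.157

The expectation value is the |χ|²-weighted average of ξ: ∫ ξ|χ|² dξ.
Since the A² factors cancel between numerator and denominator, ⟨ξ⟩ = a/2.
Putting a = 2.313 gives 1.1565.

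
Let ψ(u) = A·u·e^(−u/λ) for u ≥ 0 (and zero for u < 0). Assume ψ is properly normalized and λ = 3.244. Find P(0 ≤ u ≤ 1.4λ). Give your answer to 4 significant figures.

The probability is P = ∫ |ψ|² du over [0, 1.4λ].
With A² fixed by ∫|ψ|² = 1, i.e. A² = (λ^3/4)^(−1), substitute and integrate.
Let t = u/λ; then A² and the length scale cancel, so P = ∫_{0}^{1.4} t^2·e^(-2·t) dt ÷ ∫_{0}^{∞} t^2·e^(-2·t) dt.
Using ∫ t^2·e^(-2·t) dt = -(2·t^2 + 2·t + 1)·e^(-2·t)/4, the numerator is 1/4 - 193·e^(-14/5)/100 and the denominator is 1/4.
This works out to P = 0.53055.

P ≈ 0.5305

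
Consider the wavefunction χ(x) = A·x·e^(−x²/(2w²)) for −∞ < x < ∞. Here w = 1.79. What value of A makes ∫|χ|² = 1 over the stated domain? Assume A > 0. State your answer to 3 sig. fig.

The normalization condition is ∫|χ|² dx = 1 from −∞ to ∞.
Differentiating ∫e^(−αx²) dx = √(π/α) under α to get the higher moments, the integral (without the A² prefactor) comes out to √(π)·w^3/2.
Setting this equal to 1 gives A² = 1/(√(π)·w^3/2).
Substituting w = 1.79 gives A² = 0.1967, so A = 0.4436.

A ≈ 0.444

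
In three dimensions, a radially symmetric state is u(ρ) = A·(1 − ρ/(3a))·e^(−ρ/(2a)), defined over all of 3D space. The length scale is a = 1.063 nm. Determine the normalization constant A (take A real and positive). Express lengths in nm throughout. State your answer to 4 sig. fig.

Require ∫ |u|² 4πρ² dρ = 1 over the whole domain.
Using ∫₀^∞ ρⁿ e^(−αρ) dρ = n!/αⁿ⁺¹, ∫|u|² 4πρ² dρ = A²·(8·π·a^3/3).
Substituting a = 1.063 gives A² = 0.099376, so A = 0.31524.

A ≈ 0.3152 nm^(-3/2)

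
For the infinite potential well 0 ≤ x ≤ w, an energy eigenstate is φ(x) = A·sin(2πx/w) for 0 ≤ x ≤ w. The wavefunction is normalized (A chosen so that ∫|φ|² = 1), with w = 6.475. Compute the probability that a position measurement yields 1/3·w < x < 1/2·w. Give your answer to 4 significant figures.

P ≈ 0.09775

P = ∫_{1/3·w}^{1/2·w} |φ(x)|² dx.
The normalization integral ∫|φ|²dx over the whole domain equals w/2·A², and A² cancels in the ratio.
In terms of u = x/w (A² and the length scale cancel between numerator and denominator), P = [∫_{1/3}^{1/2} sin(2·π·u)^2 du] / [∫_{0}^{1} sin(2·π·u)^2 du].
With ∫ sin(2·π·u)^2 du = u/2 - sin(4·π·u)/(8·π) + C, the region integral is -√(3)/(16·π) + 1/12 and the full one is 1/2.
Evaluating gives P = (-√(3)/8 + π/6)/π.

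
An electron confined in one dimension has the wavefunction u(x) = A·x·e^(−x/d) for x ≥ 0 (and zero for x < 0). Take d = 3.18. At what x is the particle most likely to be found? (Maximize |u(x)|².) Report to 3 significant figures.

Differentiate |u(x)|² with respect to x and set to zero.
This gives x = d.
With d = 3.18, the most probable position is 3.180.

x ≈ 3.18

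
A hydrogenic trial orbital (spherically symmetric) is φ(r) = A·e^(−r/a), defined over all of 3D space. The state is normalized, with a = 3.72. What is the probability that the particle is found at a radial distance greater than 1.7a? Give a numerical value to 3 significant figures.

P ≈ 0.340

P = ∫ |φ|² 4πr² dr over r > 1.7a.
The full normalization integral is A²·[π·a^3] = 1, fixing A².
Substituting u = r/a, A², 4π and the length scale all cancel in the ratio: P = ∫_{1.7}^{∞} u^2·e^(-2·u) du / ∫_{0}^{∞} u^2·e^(-2·u) du.
An antiderivative of u^2·e^(-2·u) is -(2·u^2 + 2·u + 1)·e^(-2·u)/4; evaluating from 1.7 to ∞ gives 509·e^(-17/5)/200, while the full integral is 1/4.
Taking the ratio yields P = 0.3397.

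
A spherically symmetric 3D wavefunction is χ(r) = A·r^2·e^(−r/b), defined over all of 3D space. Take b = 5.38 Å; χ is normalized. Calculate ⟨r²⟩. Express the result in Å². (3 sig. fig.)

⟨r^2⟩ ≈ 405 Å^2

The expectation value is the |χ|²-weighted average of r^2: ∫ r^2|χ|² 4πr² dr.
Using ∫₀^∞ rⁿ e^(−αr) dr = n!/αⁿ⁺¹, evaluating both integrals, ⟨r²⟩ = 14·b^2.
Putting b = 5.38 gives 405.2.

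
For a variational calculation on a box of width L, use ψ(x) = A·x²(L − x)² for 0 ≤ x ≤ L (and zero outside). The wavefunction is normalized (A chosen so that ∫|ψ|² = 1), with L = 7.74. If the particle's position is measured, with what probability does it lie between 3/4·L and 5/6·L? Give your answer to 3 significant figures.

P ≈ 0.0400

P = ∫_{3/4·L}^{5/6·L} |ψ(x)|² dx.
With A² fixed by ∫|ψ|² = 1, i.e. A² = (L^9/630)^(−1), substitute and integrate.
In terms of u = x/L (A² and the length scale cancel between numerator and denominator), P = [∫_{3/4}^{5/6} u^4·(1 - u)^4 du] / [∫_{0}^{1} u^4·(1 - u)^4 du].
With ∫ u^4·(1 - u)^4 du = u^5·(70·u^4 - 315·u^3 + 540·u^2 - 420·u + 126)/630 + C, the region integral is ≈ 0.000063456 and the full one is 1/630.
Evaluating gives P = 0.03998.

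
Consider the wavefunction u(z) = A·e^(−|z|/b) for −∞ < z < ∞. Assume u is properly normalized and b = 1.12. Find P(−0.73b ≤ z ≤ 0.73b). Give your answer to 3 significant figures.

P ≈ 0.768

The probability is P = ∫ |u|² dz over [−0.73b, 0.73b].
The normalization integral ∫|u|²dz over the whole domain equals b·A², and A² cancels in the ratio.
Both integrals are even about z = 0, so only the z ≥ 0 halves are needed (the factors of 2 cancel). Substituting t = z/b, A² and the length scale cancel in the ratio: P = ∫_{0}^{0.73} e^(-2·t) dt / ∫_{0}^{∞} e^(-2·t) dt.
With ∫ e^(-2·t) dt = -e^(-2·t)/2 + C, the region integral is 1/2 - e^(-73/50)/2 and the full one is 1/2.
This works out to P = 0.7678.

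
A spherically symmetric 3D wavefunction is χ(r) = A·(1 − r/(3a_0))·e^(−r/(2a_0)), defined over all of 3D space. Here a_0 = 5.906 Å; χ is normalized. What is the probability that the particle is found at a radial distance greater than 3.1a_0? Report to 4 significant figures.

P = ∫ |χ|² 4πr² dr over r > 3.1a_0.
Normalization gives A² = 1/(8·π·a_0^3/3).
Substituting u = r/a_0, A², 4π and the length scale all cancel in the ratio: P = ∫_{3.1}^{∞} u^2·(1 - u/3)^2·e^(-u) du / ∫_{0}^{∞} u^2·(1 - u/3)^2·e^(-u) du.
With ∫ u^2·(1 - u/3)^2·e^(-u) du = (-u^4 + 2·u^3 - 3·u^2 - 6·u - 6)·e^(-u)/9 + C, the region integral is ≈ 0.431472 and the full one is 2/3.
The region integral divided by the full integral gives P = 0.64721.

P ≈ 0.6472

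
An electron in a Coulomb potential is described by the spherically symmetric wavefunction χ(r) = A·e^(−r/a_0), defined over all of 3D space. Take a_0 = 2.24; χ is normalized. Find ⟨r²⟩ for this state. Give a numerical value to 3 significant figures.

⟨r^2⟩ ≈ 15.1

⟨r²⟩ = ∫ r^2 |χ|² 4πr² dr over the full domain.
Since the A² factors cancel between numerator and denominator, ⟨r²⟩ = 3·a_0^2.
Putting a_0 = 2.24 gives 15.05.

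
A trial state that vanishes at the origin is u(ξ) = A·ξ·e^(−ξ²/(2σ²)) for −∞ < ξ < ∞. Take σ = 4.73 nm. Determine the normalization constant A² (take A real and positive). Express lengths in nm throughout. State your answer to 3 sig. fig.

A^2 ≈ 0.0107 nm^(-3)

The normalization condition is ∫|u|² dξ = 1 from −∞ to ∞.
Differentiating ∫e^(−αξ²) dξ = √(π/α) under α to get the higher moments, the integral (without the A² prefactor) comes out to √(π)·σ^3/2.
Setting this equal to 1 gives A² = 1/(√(π)·σ^3/2).
Substituting σ = 4.73 gives A² = 0.01066, so A = 0.1033.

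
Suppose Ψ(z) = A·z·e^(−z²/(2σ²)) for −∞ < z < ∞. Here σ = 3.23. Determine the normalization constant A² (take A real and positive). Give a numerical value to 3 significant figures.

The normalization condition is ∫|Ψ|² dz = 1 from −∞ to ∞.
Differentiating ∫e^(−αz²) dz = √(π/α) under α to get the higher moments, carrying out the integral gives A² · √(π)·σ^3/2.
Plugging in σ = 3.23 yields A = 0.1830.

A^2 ≈ 0.0335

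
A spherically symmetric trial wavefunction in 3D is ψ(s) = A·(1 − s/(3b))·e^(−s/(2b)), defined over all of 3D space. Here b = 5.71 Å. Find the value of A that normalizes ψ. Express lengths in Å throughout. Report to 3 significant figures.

Normalization requires ∫|ψ|² 4πs² ds = 1, integrated from 0 to ∞.
Carrying out the integral gives A² · 8·π·b^3/3.
Setting this equal to 1 gives A² = 1/(8·π·b^3/3).
Plugging in b = 5.71 yields A = 0.02532.

A ≈ 0.0253 Å^(-3/2)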